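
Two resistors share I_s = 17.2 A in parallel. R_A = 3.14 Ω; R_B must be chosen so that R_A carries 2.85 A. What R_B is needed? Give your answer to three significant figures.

Two-branch current divider: I_A = I_s · R_B/(R_A + R_B).
With f = 0.1657, R_B = R_A · f/(1−f) = 3.14 × 0.1986 = 0.6236 Ω.

R_B ≈ 0.624 Ω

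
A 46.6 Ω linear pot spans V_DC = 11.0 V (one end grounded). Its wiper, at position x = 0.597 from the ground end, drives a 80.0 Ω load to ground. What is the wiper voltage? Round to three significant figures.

Lower segment x·R_p = 27.82 Ω; upper segment (1−x)·R_p = 18.78 Ω.
R_L loads the lower segment: effective lower R = 20.64 Ω.
V_out = 11.0 × 20.64/(18.78 + 20.64) = 5.760 V.
(Unloaded: V_out = x·V_DC = 6.57 V.)

V_out ≈ 5.76 V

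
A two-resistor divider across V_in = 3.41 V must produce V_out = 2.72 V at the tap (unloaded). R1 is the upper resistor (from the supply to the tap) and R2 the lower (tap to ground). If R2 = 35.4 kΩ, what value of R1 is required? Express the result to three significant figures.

Required fraction k = V_out/V_in = 0.7977.
R1 = R2·(1/k − 1) = 35.4 × 0.2537 = 8.980 kΩ.

R1 ≈ 8.98 kΩ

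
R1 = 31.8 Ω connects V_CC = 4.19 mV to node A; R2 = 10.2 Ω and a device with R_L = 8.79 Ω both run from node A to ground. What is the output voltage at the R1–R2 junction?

V_out ≈ 0.542 mV

First combine the lower leg with the load: R2 ‖ R_L = 4.721 Ω.
Voltage divider with the loaded lower leg: V_out = 4.19 × 4.721/(31.8 + 4.721) = 4.19 × 0.1293 = 0.5417 mV.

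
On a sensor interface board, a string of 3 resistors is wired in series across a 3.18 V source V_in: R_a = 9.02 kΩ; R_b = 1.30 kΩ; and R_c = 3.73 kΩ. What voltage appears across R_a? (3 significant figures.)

V ≈ 2.04 V

Series total: ΣR = 9.02 + 1.30 + 3.73 = 14.05 kΩ.
V = V_in · R/ΣR = 3.18 × 0.6420 = 2.042 V.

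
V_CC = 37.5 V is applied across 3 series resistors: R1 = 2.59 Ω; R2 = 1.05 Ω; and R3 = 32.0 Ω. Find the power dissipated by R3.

P ≈ 35.4 W

The common current is I = 37.5/35.64 = 1.052 A.
P(R3) = I²·R3 = (1.052)² × 32.0 = 35.43 W.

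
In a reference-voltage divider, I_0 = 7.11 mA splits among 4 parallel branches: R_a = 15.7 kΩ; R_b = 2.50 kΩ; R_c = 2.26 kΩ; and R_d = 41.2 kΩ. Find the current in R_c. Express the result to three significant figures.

Total conductance ΣG = 1/15.7 + 1/2.50 + 1/2.26 + 1/41.2 = 0.9304 (units of 1/kΩ).
By the current-divider rule, I = I_0 · G_k/ΣG = 7.11 × 0.4756 = 3.381 mA.

I ≈ 3.38 mA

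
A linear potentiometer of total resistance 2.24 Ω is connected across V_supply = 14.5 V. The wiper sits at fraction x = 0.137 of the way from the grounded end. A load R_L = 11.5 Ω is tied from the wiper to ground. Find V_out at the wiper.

V_out ≈ 1.94 V

The pot divides into 1.933 Ω above the wiper and 0.3069 Ω below.
Lower segment in parallel with the load: 0.3069 ‖ 11.5 = 0.2989 Ω.
Loaded-divider output: V_out = 14.5 × 0.1339 = 1.942 V.
(Unloaded: V_out = x·V_supply = 1.99 V.)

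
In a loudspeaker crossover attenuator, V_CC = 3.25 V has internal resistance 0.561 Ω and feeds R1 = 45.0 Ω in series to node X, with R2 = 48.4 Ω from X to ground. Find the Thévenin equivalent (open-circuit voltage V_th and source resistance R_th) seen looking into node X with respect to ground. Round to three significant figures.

V_th ≈ 1.67 V, R_th ≈ 23.5 Ω

R1' = 0.561 + 45.0 = 45.56 Ω (source resistance + R1).
Open-circuit (no load on X): V_th = V_CC · R2/(R1' + R2) = 3.25 × 48.4/(45.56 + 48.4) = 1.674 V.
Zeroing V_CC shorts the top of R1' to ground, so R_th = R1' ‖ R2 = 23.47 Ω.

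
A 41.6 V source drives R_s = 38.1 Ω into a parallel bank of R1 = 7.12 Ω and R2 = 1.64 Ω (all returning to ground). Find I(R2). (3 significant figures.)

Equivalent of the parallel group: R_p = 1.333 Ω.
V_A = 41.6 × 1.333/39.43 = 1.406 V.
I(R2) = V_A / R2 = 1.406/1.64 = 0.8575 A.

I ≈ 0.857 A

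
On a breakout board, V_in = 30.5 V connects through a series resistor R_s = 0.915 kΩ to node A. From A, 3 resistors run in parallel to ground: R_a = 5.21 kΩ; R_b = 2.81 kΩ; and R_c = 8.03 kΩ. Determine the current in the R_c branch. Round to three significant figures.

Parallel bank: R_p = 1/(1/5.21 + 1/2.81 + 1/8.03) = 1.487 kΩ.
V_A by voltage divider: V_A = 30.5 × 1.487/(0.915 + 1.487) = 18.88 V.
Branch current I = V_A/R_c = 18.88/8.03 = 2.352 mA.
(Equivalently: I_total = 12.70 mA, then current-divider fraction G_k/ΣG = 0.1852.)

I ≈ 2.35 mA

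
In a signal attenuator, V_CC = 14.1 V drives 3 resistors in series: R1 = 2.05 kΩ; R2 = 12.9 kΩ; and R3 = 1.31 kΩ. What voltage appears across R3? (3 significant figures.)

V ≈ 1.14 V

Series total: ΣR = 2.05 + 12.9 + 1.31 = 16.26 kΩ.
By the voltage-divider rule, V = 14.1 × 1.310/16.26 = 1.136 V.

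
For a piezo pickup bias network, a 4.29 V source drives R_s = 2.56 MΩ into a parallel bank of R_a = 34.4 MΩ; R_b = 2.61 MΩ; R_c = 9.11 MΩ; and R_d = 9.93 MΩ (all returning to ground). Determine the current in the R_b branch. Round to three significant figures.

I ≈ 0.634 µA

Combine the parallel branches: R_p = (1/34.4 + 1/2.61 + 1/9.11 + 1/9.93)⁻¹ = 1.606 MΩ.
V_A = 4.29 × 1.606/4.166 = 1.654 V.
I(R_b) = V_A / R_b = 1.654/2.61 = 0.6336 µA.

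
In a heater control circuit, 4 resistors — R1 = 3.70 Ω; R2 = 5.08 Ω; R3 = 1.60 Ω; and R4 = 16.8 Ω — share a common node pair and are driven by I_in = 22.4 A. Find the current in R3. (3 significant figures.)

I ≈ 12.2 A

Total conductance ΣG = 1/3.70 + 1/5.08 + 1/1.60 + 1/16.8 = 1.152 (units of 1/Ω).
R3 takes the fraction G_k/ΣG = 0.6250/1.152 = 0.5427, so I = 22.4 × 0.5427 = 12.16 A.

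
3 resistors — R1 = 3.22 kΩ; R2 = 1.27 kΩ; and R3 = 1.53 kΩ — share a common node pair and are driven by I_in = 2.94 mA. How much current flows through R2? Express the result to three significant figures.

I ≈ 1.32 mA

ΣG = 1/3.22 + 1/1.27 + 1/1.53 = 1.752.
R2 takes the fraction G_k/ΣG = 0.7874/1.752 = 0.4495, so I = 2.94 × 0.4495 = 1.322 mA.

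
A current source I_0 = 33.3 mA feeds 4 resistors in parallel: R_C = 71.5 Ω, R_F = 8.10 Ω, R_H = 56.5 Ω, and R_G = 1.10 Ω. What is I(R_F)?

I ≈ 3.86 mA

ΣG = 1/71.5 + 1/8.10 + 1/56.5 + 1/1.10 = 1.064.
Current divider: I(R_F) = I_0 · G_k/ΣG = 33.3 × (0.1235/1.064) = 33.3 × 0.1160 = 3.863 mA.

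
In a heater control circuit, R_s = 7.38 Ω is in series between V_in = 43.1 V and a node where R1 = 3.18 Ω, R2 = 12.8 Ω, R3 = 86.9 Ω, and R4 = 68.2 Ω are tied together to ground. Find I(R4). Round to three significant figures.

Parallel bank: R_p = 1/(1/3.18 + 1/12.8 + 1/86.9 + 1/68.2) = 2.388 Ω.
V_A = 43.1 × 2.388/9.768 = 10.54 V.
I(R4) = V_A / R4 = 10.54/68.2 = 0.1545 A.

I ≈ 0.154 A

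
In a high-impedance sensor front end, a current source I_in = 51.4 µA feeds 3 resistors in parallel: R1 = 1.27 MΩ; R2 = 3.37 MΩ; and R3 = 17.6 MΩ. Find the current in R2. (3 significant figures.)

I ≈ 13.4 µA

Total conductance ΣG = 1/1.27 + 1/3.37 + 1/17.6 = 1.141 (units of 1/MΩ).
By the current-divider rule, I = I_in · G_k/ΣG = 51.4 × 0.2601 = 13.37 µA.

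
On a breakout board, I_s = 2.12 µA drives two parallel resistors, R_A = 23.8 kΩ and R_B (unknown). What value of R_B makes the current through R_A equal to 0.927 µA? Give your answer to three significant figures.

The fraction through R_A equals R_B/(R_A+R_B).
With f = 0.4373, R_B = R_A · f/(1−f) = 23.8 × 0.7770 = 18.49 kΩ.

R_B ≈ 18.5 kΩ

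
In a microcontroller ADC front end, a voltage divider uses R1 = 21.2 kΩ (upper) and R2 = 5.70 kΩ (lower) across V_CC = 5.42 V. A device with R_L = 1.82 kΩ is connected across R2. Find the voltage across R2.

The load sits in parallel with R2, giving an effective lower resistance R2' = R2·R_L/(R2+R_L) = 1.380 kΩ.
Voltage divider with the loaded lower leg: V_out = 5.42 × 1.380/(21.2 + 1.380) = 5.42 × 0.06110 = 0.3311 V.

V_out ≈ 0.331 V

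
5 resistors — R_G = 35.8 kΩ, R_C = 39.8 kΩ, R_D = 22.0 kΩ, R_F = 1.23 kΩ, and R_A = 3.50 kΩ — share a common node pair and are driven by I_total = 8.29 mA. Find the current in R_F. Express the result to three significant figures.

I ≈ 5.63 mA

Conductances: ΣG = 1/35.8 + 1/39.8 + 1/22.0 + 1/1.23 + 1/3.50 = 1.197 (1/kΩ).
R_F takes the fraction G_k/ΣG = 0.8130/1.197 = 0.6791, so I = 8.29 × 0.6791 = 5.629 mA.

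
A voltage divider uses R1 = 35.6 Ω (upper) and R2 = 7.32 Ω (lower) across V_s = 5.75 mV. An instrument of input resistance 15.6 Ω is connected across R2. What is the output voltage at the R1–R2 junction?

V_out ≈ 0.706 mV

First combine the lower leg with the load: R2 ‖ R_L = 4.982 Ω.
Now apply the divider: V_out = 5.75 × 0.1228 = 0.7059 mV.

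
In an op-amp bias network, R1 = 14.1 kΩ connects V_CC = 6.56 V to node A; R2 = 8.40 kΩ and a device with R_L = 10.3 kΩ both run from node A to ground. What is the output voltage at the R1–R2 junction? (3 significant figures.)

R2 ‖ R_L = (8.40 × 10.3)/(8.40 + 10.3) = 4.627 kΩ.
Voltage divider with the loaded lower leg: V_out = 6.56 × 4.627/(14.1 + 4.627) = 6.56 × 0.2471 = 1.621 V.
(Unloaded it would be 2.45 V; the load pulls it down.)

V_out ≈ 1.62 V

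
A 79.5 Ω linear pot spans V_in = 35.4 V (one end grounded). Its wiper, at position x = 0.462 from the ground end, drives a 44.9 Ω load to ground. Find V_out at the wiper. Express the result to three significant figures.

Lower segment x·R_p = 36.73 Ω; upper segment (1−x)·R_p = 42.77 Ω.
Lower segment in parallel with the load: 36.73 ‖ 44.9 = 20.20 Ω.
Loaded-divider output: V_out = 35.4 × 0.3208 = 11.36 V.

V_out ≈ 11.4 V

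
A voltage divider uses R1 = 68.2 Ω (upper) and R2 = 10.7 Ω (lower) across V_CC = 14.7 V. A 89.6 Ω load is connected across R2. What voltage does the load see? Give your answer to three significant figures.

The load sits in parallel with R2, giving an effective lower resistance R2' = R2·R_L/(R2+R_L) = 9.559 Ω.
Voltage divider with the loaded lower leg: V_out = 14.7 × 9.559/(68.2 + 9.559) = 14.7 × 0.1229 = 1.807 V.
(Unloaded it would be 1.99 V; the load pulls it down.)

V_out ≈ 1.81 V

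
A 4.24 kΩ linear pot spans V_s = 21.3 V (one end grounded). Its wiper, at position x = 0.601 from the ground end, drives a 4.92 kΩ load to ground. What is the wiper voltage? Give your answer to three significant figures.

The pot divides into 1.692 kΩ above the wiper and 2.548 kΩ below.
(x·R_p) ‖ R_L = 1.679 kΩ.
Loaded-divider output: V_out = 21.3 × 0.4981 = 10.61 V.
(Unloaded: V_out = x·V_s = 12.8 V.)

V_out ≈ 10.6 V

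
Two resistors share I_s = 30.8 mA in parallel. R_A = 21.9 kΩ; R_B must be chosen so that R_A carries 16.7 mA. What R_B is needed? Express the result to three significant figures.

R_B ≈ 25.9 kΩ

The fraction through R_A equals R_B/(R_A+R_B).
With f = 0.5422, R_B = R_A · f/(1−f) = 21.9 × 1.184 = 25.94 kΩ.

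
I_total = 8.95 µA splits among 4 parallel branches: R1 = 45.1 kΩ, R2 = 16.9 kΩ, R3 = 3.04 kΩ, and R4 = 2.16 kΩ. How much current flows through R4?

Conductances: ΣG = 1/45.1 + 1/16.9 + 1/3.04 + 1/2.16 = 0.8733 (1/kΩ).
Current divider: I(R4) = I_total · G_k/ΣG = 8.95 × (0.4630/0.8733) = 8.95 × 0.5302 = 4.745 µA.

I ≈ 4.74 µA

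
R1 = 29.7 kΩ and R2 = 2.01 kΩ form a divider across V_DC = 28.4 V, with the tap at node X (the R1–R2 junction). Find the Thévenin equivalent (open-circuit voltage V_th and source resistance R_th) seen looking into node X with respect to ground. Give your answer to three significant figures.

V_th is the unloaded tap voltage: V_DC · R2/(R1+R2) = 28.4 × 0.06339 = 1.800 V.
Zeroing V_DC shorts the top of R1 to ground, so R_th = R1 ‖ R2 = 1.883 kΩ.

V_th ≈ 1.80 V, R_th ≈ 1.88 kΩ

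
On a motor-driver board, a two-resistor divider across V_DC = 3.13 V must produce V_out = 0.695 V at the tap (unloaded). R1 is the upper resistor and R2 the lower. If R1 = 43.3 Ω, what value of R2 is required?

R2 ≈ 12.4 Ω

The divider ratio is R2/(R1+R2) = 0.695/3.13 = 0.2220.
Rearranging, R2 = R1·k/(1−k) = 43.3 × 0.2854 = 12.36 Ω.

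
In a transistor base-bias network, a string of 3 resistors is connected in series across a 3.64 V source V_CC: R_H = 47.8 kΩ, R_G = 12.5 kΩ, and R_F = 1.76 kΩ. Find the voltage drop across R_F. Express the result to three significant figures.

Total series resistance ΣR = 47.8 + 12.5 + 1.76 = 62.06 kΩ.
By the voltage-divider rule, V = 3.64 × 1.760/62.06 = 0.1032 V.

V ≈ 0.103 V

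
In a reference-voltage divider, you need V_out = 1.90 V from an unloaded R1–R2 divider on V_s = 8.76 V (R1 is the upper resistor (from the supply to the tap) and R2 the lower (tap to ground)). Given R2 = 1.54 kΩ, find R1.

R1 ≈ 5.56 kΩ

The divider ratio is R2/(R1+R2) = 1.90/8.76 = 0.2169.
Rearranging, R1 = R2·(1−k)/k = 1.54 × 3.611 = 5.560 kΩ.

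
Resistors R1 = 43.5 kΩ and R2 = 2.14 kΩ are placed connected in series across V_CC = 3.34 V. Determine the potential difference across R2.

ΣR = 43.5 + 2.14 = 45.64 kΩ.
By the voltage-divider rule, V = 3.34 × 2.140/45.64 = 0.1566 V.

V ≈ 0.157 V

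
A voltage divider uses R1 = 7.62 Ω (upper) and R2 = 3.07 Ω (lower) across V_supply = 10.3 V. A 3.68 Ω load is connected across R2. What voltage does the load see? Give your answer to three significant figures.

R2 ‖ R_L = (3.07 × 3.68)/(3.07 + 3.68) = 1.674 Ω.
Voltage divider with the loaded lower leg: V_out = 10.3 × 1.674/(7.62 + 1.674) = 10.3 × 0.1801 = 1.855 V.

V_out ≈ 1.85 V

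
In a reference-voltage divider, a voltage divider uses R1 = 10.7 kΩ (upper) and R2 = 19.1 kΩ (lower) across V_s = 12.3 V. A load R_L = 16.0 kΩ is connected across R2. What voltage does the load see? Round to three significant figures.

First combine the lower leg with the load: R2 ‖ R_L = 8.707 kΩ.
Now apply the divider: V_out = 12.3 × 0.4486 = 5.518 V.

V_out ≈ 5.52 V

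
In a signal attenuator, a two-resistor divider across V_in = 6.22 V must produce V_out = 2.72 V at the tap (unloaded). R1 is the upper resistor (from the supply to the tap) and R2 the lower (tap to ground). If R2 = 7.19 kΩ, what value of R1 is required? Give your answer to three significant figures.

V_out/V_in = R2/(R1+R2) = 0.4373.
R1 = R2·(1/k − 1) = 7.19 × 1.287 = 9.252 kΩ.

R1 ≈ 9.25 kΩ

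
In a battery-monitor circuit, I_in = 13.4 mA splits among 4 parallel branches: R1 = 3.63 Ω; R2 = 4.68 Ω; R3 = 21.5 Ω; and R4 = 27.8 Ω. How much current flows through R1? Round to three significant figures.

I ≈ 6.46 mA

ΣG = 1/3.63 + 1/4.68 + 1/21.5 + 1/27.8 = 0.5716.
By the current-divider rule, I = I_in · G_k/ΣG = 13.4 × 0.4819 = 6.458 mA.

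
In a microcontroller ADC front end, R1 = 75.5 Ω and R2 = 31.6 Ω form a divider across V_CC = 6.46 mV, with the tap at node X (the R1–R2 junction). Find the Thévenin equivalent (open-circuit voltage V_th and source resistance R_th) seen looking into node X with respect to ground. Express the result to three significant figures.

V_th ≈ 1.91 mV, R_th ≈ 22.3 Ω

With X open, the divider is unloaded: V_th = 6.46 × 31.6/107.1 = 1.906 mV.
Looking into X with the source shorted: R_th = R1·R2/(R1+R2) = 75.50 × 31.6/107.1 = 22.28 Ω.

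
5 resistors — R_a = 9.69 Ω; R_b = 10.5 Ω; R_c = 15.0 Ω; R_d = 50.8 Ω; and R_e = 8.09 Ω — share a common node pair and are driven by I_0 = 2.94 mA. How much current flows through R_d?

I ≈ 0.142 mA

Total conductance ΣG = 1/9.69 + 1/10.5 + 1/15.0 + 1/50.8 + 1/8.09 = 0.4084 (units of 1/Ω).
R_d takes the fraction G_k/ΣG = 0.01969/0.4084 = 0.04820, so I = 2.94 × 0.04820 = 0.1417 mA.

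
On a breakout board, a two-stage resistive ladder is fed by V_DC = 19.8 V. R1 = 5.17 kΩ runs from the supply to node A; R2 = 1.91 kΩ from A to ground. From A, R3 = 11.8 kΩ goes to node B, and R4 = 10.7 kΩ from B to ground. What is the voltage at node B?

V_B ≈ 2.39 V

Looking into the second stage from A: R3 + R4 = 22.50 kΩ appears in parallel with R2.
Effective lower resistance at A: R2 ‖ 22.50 = 1.761 kΩ.
First divider: V_A = V_DC · 1.761/(5.17 + 1.761) = 5.030 V.
Then the unloaded second divider: V_B = V_A × R4/(R3+R4) = 5.030 × 0.4756 = 2.392 V.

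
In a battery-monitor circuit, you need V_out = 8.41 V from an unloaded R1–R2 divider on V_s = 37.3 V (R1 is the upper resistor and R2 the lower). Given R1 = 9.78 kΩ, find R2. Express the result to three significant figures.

V_out/V_s = R2/(R1+R2) = 0.2255.
R2 = R1 · 0.2255/(1 − 0.2255) = 2.847 kΩ.

R2 ≈ 2.85 kΩ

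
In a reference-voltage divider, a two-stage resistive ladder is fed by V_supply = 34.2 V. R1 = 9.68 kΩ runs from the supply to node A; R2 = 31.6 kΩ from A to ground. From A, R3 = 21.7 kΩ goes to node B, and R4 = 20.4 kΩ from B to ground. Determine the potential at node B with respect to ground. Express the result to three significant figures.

Looking into the second stage from A: R3 + R4 = 42.10 kΩ appears in parallel with R2.
Effective lower resistance at A: R2 ‖ 42.10 = 18.05 kΩ.
First divider: V_A = V_supply · 18.05/(9.68 + 18.05) = 22.26 V.
Then the unloaded second divider: V_B = V_A × R4/(R3+R4) = 22.26 × 0.4846 = 10.79 V.

V_B ≈ 10.8 V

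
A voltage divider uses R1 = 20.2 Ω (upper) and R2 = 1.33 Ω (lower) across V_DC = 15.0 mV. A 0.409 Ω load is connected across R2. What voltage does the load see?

V_out ≈ 0.229 mV

First combine the lower leg with the load: R2 ‖ R_L = 0.3128 Ω.
Then V_out = V_DC · R2'/(R1 + R2') = 15.0 × 0.3128/20.51 = 0.2287 mV.
(Unloaded it would be 0.927 mV; the load pulls it down.)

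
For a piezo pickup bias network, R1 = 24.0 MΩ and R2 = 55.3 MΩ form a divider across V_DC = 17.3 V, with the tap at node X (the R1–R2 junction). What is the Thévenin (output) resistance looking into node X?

R_th ≈ 16.7 MΩ

Looking into X with the source shorted: R_th = R1·R2/(R1+R2) = 24.00 × 55.3/79.30 = 16.74 MΩ.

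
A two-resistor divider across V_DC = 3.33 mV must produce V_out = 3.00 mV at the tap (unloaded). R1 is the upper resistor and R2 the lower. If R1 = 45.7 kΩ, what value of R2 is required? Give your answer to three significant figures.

R2 ≈ 415 kΩ

The divider ratio is R2/(R1+R2) = 3.00/3.33 = 0.9009.
So R2 = R1 · V_out/(V_DC − V_out) = 45.7 × 3.00/(3.33 − 3.00) = 45.7 × 9.091 = 415.5 kΩ.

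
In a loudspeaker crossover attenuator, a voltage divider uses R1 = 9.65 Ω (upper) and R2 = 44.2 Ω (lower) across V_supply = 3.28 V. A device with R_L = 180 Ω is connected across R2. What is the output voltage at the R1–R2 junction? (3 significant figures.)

V_out ≈ 2.58 V

R2 ‖ R_L = (44.2 × 180)/(44.2 + 180) = 35.49 Ω.
Then V_out = V_supply · R2'/(R1 + R2') = 3.28 × 35.49/45.14 = 2.579 V.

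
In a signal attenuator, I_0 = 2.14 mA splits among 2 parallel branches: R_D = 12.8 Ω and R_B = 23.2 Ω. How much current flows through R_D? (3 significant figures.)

For two parallel branches, I_k = I_0 · (other R)/(sum of R).
So I = 2.14 × 23.2/36.00 = 1.379 mA.

I ≈ 1.38 mA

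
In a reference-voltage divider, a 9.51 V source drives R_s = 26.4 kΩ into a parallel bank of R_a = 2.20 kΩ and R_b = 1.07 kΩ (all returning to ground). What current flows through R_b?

I ≈ 0.236 mA

Parallel bank: R_p = 1/(1/2.20 + 1/1.07) = 0.7199 kΩ.
V_A by voltage divider: V_A = 9.51 × 0.7199/(26.4 + 0.7199) = 0.2524 V.
Branch current I = V_A/R_b = 0.2524/1.07 = 0.2359 mA.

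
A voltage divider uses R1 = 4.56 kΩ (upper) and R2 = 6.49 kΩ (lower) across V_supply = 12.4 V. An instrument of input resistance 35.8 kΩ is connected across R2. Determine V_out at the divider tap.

V_out ≈ 6.78 V

The load sits in parallel with R2, giving an effective lower resistance R2' = R2·R_L/(R2+R_L) = 5.494 kΩ.
Voltage divider with the loaded lower leg: V_out = 12.4 × 5.494/(4.56 + 5.494) = 12.4 × 0.5464 = 6.776 V.
(Unloaded it would be 7.28 V; the load pulls it down.)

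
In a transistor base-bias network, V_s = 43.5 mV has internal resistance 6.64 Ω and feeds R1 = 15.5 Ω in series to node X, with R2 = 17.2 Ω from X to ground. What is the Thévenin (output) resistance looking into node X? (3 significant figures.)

R1' = 6.64 + 15.5 = 22.14 Ω (source resistance + R1).
With V_s suppressed (replaced by a short), R_th = R1' ‖ R2 = (22.14 × 17.2)/(22.14 + 17.2) = 9.680 Ω.

R_th ≈ 9.68 Ω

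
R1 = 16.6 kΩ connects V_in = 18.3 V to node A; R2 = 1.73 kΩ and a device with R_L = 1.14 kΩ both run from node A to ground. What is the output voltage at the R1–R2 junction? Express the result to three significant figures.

V_out ≈ 0.727 V

The load sits in parallel with R2, giving an effective lower resistance R2' = R2·R_L/(R2+R_L) = 0.6872 kΩ.
Then V_out = V_in · R2'/(R1 + R2') = 18.3 × 0.6872/17.29 = 0.7274 V.
(Unloaded it would be 1.73 V; the load pulls it down.)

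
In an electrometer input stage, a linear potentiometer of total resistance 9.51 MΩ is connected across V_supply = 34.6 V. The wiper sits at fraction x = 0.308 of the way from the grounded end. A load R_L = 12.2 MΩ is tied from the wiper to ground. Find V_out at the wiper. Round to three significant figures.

V_out ≈ 9.14 V

The pot divides into 6.581 MΩ above the wiper and 2.929 MΩ below.
R_L loads the lower segment: effective lower R = 2.362 MΩ.
Then V_out = V_supply · 2.362/(6.581 + 2.362) = 9.139 V.
(Unloaded: V_out = x·V_supply = 10.7 V.)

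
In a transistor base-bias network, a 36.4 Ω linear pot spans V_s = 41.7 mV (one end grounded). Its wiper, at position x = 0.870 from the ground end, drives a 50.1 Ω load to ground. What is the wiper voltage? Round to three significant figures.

V_out ≈ 33.5 mV

Lower segment x·R_p = 31.67 Ω; upper segment (1−x)·R_p = 4.732 Ω.
(x·R_p) ‖ R_L = 19.40 Ω.
Loaded-divider output: V_out = 41.7 × 0.8039 = 33.52 mV.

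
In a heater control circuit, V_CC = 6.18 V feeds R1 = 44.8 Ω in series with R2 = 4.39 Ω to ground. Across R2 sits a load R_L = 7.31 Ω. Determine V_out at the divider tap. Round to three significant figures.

V_out ≈ 0.357 V

First combine the lower leg with the load: R2 ‖ R_L = 2.743 Ω.
Then V_out = V_CC · R2'/(R1 + R2') = 6.18 × 2.743/47.54 = 0.3565 V.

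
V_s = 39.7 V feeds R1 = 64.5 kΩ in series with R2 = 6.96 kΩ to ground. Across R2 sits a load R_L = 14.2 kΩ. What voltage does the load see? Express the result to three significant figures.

V_out ≈ 2.68 V

First combine the lower leg with the load: R2 ‖ R_L = 4.671 kΩ.
Then V_out = V_s · R2'/(R1 + R2') = 39.7 × 4.671/69.17 = 2.681 V.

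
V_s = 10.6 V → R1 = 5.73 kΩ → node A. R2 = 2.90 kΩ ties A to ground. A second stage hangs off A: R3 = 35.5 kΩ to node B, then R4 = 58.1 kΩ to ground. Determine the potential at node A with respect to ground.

V_A ≈ 3.49 V

Node A sees R2 in parallel with the series input of stage 2, R3 + R4 = 93.60 kΩ.
Effective lower resistance at A: R2 ‖ 93.60 = 2.813 kΩ.
V_A = 10.6 × 2.813/(5.73 + 2.813) = 3.490 V.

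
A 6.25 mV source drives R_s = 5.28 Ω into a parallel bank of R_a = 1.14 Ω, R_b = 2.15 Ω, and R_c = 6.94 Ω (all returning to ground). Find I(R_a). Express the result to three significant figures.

I ≈ 0.620 mA

Equivalent of the parallel group: R_p = 0.6728 Ω.
V_A = 6.25 × 0.6728/5.953 = 0.7064 mV.
I(R_a) = V_A / R_a = 0.7064/1.14 = 0.6196 mA.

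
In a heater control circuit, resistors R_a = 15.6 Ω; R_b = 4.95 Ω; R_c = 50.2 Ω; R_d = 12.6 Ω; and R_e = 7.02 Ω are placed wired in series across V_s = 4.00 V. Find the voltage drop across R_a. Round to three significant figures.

Series total: ΣR = 15.6 + 4.95 + 50.2 + 12.6 + 7.02 = 90.37 Ω.
By the voltage-divider rule, V = 4.00 × 15.60/90.37 = 0.6905 V.

V ≈ 0.690 V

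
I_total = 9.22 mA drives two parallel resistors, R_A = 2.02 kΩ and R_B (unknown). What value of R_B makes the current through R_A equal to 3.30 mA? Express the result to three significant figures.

In a two-way split, I_A/I_total = R_B/(R_A + R_B).
With f = 0.3579, R_B = R_A · f/(1−f) = 2.02 × 0.5574 = 1.126 kΩ.

R_B ≈ 1.13 kΩ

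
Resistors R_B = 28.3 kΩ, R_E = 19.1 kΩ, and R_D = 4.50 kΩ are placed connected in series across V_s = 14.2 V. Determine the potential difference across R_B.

Total series resistance ΣR = 28.3 + 19.1 + 4.50 = 51.90 kΩ.
By the voltage-divider rule, V = 14.2 × 28.30/51.90 = 7.743 V.

V ≈ 7.74 V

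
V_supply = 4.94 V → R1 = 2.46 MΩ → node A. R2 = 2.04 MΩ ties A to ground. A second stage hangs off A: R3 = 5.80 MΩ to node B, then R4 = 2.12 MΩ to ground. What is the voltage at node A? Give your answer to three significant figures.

V_A ≈ 1.96 V

The second stage (R3 + R4 = 7.920 MΩ) loads node A in parallel with R2.
R2 ‖ (R3+R4) = 1.622 MΩ.
First divider: V_A = V_supply · 1.622/(2.46 + 1.622) = 1.963 V.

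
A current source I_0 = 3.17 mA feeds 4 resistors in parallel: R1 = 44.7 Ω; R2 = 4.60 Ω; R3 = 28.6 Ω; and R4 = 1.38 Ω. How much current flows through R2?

ΣG = 1/44.7 + 1/4.60 + 1/28.6 + 1/1.38 = 0.9994.
R2 takes the fraction G_k/ΣG = 0.2174/0.9994 = 0.2175, so I = 3.17 × 0.2175 = 0.6896 mA.

I ≈ 0.690 mA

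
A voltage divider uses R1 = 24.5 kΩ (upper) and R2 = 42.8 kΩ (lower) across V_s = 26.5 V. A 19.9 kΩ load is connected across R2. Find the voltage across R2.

First combine the lower leg with the load: R2 ‖ R_L = 13.58 kΩ.
Then V_out = V_s · R2'/(R1 + R2') = 26.5 × 13.58/38.08 = 9.452 V.
(Unloaded it would be 16.9 V; the load pulls it down.)

V_out ≈ 9.45 V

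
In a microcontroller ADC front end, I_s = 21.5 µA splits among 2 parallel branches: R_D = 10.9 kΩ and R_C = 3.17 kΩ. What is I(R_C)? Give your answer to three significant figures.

Two-branch current divider: I_k = I_s · R_other/(R_1 + R_2).
I(R_C) = 21.5 × 10.9/(10.9 + 3.17) = 21.5 × 0.7747 = 16.66 µA.

I ≈ 16.7 µA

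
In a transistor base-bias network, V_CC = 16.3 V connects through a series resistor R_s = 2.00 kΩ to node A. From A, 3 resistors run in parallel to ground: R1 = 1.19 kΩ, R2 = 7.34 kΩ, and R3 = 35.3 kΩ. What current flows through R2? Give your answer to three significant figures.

I ≈ 0.738 mA

Parallel bank: R_p = 1/(1/1.19 + 1/7.34 + 1/35.3) = 0.9951 kΩ.
V_A = 16.3 × 0.9951/2.995 = 5.416 V.
Branch current I = V_A/R2 = 5.416/7.34 = 0.7378 mA.
(Equivalently: I_total = 5.442 mA, then current-divider fraction G_k/ΣG = 0.1356.)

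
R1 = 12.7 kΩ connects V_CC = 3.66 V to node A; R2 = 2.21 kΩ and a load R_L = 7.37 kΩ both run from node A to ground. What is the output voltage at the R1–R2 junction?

First combine the lower leg with the load: R2 ‖ R_L = 1.700 kΩ.
Now apply the divider: V_out = 3.66 × 0.1181 = 0.4321 V.

V_out ≈ 0.432 V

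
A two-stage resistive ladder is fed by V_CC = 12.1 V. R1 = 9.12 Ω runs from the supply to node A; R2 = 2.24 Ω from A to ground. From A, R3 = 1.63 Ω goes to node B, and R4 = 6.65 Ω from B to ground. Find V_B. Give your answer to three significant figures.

Node A sees R2 in parallel with the series input of stage 2, R3 + R4 = 8.280 Ω.
Effective lower resistance at A: R2 ‖ 8.280 = 1.763 Ω.
First divider: V_A = V_CC · 1.763/(9.12 + 1.763) = 1.960 V.
V_B = V_A × 0.8031 = 1.574 V.

V_B ≈ 1.57 V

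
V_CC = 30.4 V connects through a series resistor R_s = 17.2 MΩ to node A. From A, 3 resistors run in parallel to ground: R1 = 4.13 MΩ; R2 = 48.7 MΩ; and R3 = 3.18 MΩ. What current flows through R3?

Parallel bank: R_p = 1/(1/4.13 + 1/48.7 + 1/3.18) = 1.733 MΩ.
V_A by voltage divider: V_A = 30.4 × 1.733/(17.2 + 1.733) = 2.782 V.
I(R3) = V_A / R3 = 2.782/3.18 = 0.8749 µA.

I ≈ 0.875 µA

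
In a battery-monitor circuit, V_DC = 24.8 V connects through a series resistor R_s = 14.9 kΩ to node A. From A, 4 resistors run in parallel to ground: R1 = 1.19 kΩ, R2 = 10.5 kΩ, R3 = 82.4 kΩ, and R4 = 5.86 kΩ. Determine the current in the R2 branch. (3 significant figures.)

Equivalent of the parallel group: R_p = 0.8942 kΩ.
V_A = 24.8 × 0.8942/15.79 = 1.404 V.
I(R2) = V_A / R2 = 1.404/10.5 = 0.1337 mA.

I ≈ 0.134 mA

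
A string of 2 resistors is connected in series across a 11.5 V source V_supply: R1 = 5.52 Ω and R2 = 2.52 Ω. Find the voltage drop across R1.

Series total: ΣR = 5.52 + 2.52 = 8.040 Ω.
By the voltage-divider rule, V = 11.5 × 5.520/8.040 = 7.896 V.

V ≈ 7.90 V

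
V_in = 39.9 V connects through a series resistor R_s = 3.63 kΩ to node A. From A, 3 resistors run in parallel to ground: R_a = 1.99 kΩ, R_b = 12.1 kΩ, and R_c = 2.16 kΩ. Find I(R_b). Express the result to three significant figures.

I ≈ 0.686 mA

Equivalent of the parallel group: R_p = 0.9541 kΩ.
V_A = 39.9 × 0.9541/4.584 = 8.304 V.
Branch current I = V_A/R_b = 8.304/12.1 = 0.6863 mA.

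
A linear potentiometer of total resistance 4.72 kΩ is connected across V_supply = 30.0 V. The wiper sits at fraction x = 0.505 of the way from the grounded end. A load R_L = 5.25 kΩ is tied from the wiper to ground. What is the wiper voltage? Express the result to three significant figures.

V_out ≈ 12.4 V

Split the track: R_lower = x·R_p = 2.384 kΩ, R_upper = (1−x)·R_p = 2.336 kΩ.
R_L loads the lower segment: effective lower R = 1.639 kΩ.
V_out = 30.0 × 1.639/(2.336 + 1.639) = 12.37 V.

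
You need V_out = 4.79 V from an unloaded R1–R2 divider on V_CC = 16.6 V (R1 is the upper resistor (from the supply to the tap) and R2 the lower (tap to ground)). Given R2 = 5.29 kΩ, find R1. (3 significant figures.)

Required fraction k = V_out/V_CC = 0.2886.
Rearranging, R1 = R2·(1−k)/k = 5.29 × 2.466 = 13.04 kΩ.

R1 ≈ 13.0 kΩ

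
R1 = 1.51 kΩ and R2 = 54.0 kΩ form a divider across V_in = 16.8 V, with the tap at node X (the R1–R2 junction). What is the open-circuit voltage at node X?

V_th ≈ 16.3 V

With X open, the divider is unloaded: V_th = 16.8 × 54.0/55.51 = 16.34 V.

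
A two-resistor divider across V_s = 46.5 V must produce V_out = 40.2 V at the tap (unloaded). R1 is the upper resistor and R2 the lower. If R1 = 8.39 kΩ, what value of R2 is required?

R2 ≈ 53.5 kΩ

V_out/V_s = R2/(R1+R2) = 0.8645.
So R2 = R1 · V_out/(V_s − V_out) = 8.39 × 40.2/(46.5 − 40.2) = 8.39 × 6.381 = 53.54 kΩ.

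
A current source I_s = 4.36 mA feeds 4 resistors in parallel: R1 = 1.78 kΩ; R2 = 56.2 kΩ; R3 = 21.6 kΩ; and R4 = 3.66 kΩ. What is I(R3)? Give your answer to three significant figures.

Conductances: ΣG = 1/1.78 + 1/56.2 + 1/21.6 + 1/3.66 = 0.8991 (1/kΩ).
Current divider: I(R3) = I_s · G_k/ΣG = 4.36 × (0.04630/0.8991) = 4.36 × 0.05149 = 0.2245 mA.

I ≈ 0.225 mA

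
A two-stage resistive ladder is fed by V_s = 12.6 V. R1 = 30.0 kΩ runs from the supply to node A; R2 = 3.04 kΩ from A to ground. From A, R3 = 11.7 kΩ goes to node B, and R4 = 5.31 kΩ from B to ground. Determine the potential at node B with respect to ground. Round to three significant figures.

V_B ≈ 0.311 V

The second stage (R3 + R4 = 17.01 kΩ) loads node A in parallel with R2.
Effective lower resistance at A: R2 ‖ 17.01 = 2.579 kΩ.
So V_A = 12.6 × 0.07916 = 0.9975 V.
V_B = V_A × 0.3122 = 0.3114 V.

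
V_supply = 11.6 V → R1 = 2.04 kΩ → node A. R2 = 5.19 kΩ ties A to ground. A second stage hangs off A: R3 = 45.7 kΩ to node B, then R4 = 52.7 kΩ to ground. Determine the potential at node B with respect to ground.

V_B ≈ 4.39 V

Node A sees R2 in parallel with the series input of stage 2, R3 + R4 = 98.40 kΩ.
R2 ‖ (R3+R4) = 4.930 kΩ.
V_A = 11.6 × 4.930/(2.04 + 4.930) = 8.205 V.
Then the unloaded second divider: V_B = V_A × R4/(R3+R4) = 8.205 × 0.5356 = 4.394 V.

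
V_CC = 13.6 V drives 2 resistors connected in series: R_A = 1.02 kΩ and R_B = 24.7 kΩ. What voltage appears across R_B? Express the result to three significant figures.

ΣR = 1.02 + 24.7 = 25.72 kΩ.
V = V_CC · R/ΣR = 13.6 × 0.9603 = 13.06 V.

V ≈ 13.1 V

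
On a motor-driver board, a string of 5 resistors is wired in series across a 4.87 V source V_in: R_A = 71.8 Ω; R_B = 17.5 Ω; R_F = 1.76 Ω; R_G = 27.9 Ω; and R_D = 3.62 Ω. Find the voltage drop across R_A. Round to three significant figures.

V ≈ 2.85 V

Series total: ΣR = 71.8 + 17.5 + 1.76 + 27.9 + 3.62 = 122.6 Ω.
Voltage divider: V = V_in · (71.80 / 122.6) = 4.87 × 0.5857 = 2.853 V.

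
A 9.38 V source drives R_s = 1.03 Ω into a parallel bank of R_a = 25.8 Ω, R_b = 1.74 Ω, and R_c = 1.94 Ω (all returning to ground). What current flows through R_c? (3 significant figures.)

Equivalent of the parallel group: R_p = 0.8858 Ω.
V_A = 9.38 × 0.8858/1.916 = 4.337 V.
I(R_c) = V_A / R_c = 4.337/1.94 = 2.236 A.

I ≈ 2.24 A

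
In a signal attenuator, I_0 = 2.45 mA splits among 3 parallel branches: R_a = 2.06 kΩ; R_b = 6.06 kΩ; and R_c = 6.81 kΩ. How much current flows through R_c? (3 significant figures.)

I ≈ 0.451 mA

Conductances: ΣG = 1/2.06 + 1/6.06 + 1/6.81 = 0.7973 (1/kΩ).
Current divider: I(R_c) = I_0 · G_k/ΣG = 2.45 × (0.1468/0.7973) = 2.45 × 0.1842 = 0.4512 mA.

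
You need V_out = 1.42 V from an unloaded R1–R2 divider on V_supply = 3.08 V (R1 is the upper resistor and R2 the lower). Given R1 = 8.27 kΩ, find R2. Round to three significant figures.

R2 ≈ 7.07 kΩ

V_out/V_supply = R2/(R1+R2) = 0.4610.
So R2 = R1 · V_out/(V_supply − V_out) = 8.27 × 1.42/(3.08 − 1.42) = 8.27 × 0.8554 = 7.074 kΩ.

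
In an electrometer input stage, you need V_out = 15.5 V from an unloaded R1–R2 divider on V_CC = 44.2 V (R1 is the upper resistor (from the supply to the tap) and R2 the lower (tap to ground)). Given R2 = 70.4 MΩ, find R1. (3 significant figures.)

R1 ≈ 130 MΩ

Required fraction k = V_out/V_CC = 0.3507.
R1 = R2·(1/k − 1) = 70.4 × 1.852 = 130.4 MΩ.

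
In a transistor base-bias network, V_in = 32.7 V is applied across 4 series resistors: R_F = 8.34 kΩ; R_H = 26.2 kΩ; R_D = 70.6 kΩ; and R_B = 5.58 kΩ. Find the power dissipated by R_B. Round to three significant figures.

ΣR = 110.7 kΩ → I = 32.7/110.7 = 0.2953 mA.
P = I²R = 0.08723 × 5.58 = 0.4867 mW.

P ≈ 0.487 mW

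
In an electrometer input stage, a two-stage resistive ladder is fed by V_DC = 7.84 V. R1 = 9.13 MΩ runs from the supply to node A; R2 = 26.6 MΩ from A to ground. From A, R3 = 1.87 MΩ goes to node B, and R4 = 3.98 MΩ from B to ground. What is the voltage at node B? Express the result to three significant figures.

Node A sees R2 in parallel with the series input of stage 2, R3 + R4 = 5.850 MΩ.
R2 ‖ (R3+R4) = 4.795 MΩ.
So V_A = 7.84 × 0.3444 = 2.700 V.
Stage 2 is unloaded, so V_B = V_A · R4/(R3+R4) = 2.700 × 3.98/5.850 = 1.837 V.

V_B ≈ 1.84 V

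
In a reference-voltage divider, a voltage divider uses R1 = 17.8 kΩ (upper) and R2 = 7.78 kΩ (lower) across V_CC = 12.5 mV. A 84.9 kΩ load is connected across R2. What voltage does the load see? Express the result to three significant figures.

First combine the lower leg with the load: R2 ‖ R_L = 7.127 kΩ.
Voltage divider with the loaded lower leg: V_out = 12.5 × 7.127/(17.8 + 7.127) = 12.5 × 0.2859 = 3.574 mV.

V_out ≈ 3.57 mV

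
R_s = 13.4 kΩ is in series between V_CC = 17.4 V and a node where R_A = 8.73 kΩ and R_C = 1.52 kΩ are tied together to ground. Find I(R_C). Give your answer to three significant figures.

I ≈ 1.01 mA

Equivalent of the parallel group: R_p = 1.295 kΩ.
V_A = 17.4 × 1.295/14.69 = 1.533 V.
Branch current I = V_A/R_C = 1.533/1.52 = 1.009 mA.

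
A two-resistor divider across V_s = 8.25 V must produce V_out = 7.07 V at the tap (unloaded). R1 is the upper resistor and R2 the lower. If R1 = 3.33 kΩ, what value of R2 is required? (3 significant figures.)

Required fraction k = V_out/V_s = 0.8570.
Rearranging, R2 = R1·k/(1−k) = 3.33 × 5.992 = 19.95 kΩ.

R2 ≈ 20.0 kΩ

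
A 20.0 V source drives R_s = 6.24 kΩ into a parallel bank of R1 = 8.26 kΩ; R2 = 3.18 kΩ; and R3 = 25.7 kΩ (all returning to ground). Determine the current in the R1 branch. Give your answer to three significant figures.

I ≈ 0.611 mA

Combine the parallel branches: R_p = (1/8.26 + 1/3.18 + 1/25.7)⁻¹ = 2.108 kΩ.
Node voltage V_A = V_s · R_p/(R_s + R_p) = 20.0 × 0.2525 = 5.050 V.
I(R1) = V_A / R1 = 5.050/8.26 = 0.6114 mA.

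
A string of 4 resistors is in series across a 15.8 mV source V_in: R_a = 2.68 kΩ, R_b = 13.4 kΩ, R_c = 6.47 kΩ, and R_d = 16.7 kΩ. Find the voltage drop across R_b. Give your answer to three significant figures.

ΣR = 2.68 + 13.4 + 6.47 + 16.7 = 39.25 kΩ.
Voltage divider: V = V_in · (13.40 / 39.25) = 15.8 × 0.3414 = 5.394 mV.

V ≈ 5.39 mV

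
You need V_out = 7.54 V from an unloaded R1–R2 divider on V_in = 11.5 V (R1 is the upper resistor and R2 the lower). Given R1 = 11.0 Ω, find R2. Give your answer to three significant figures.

R2 ≈ 20.9 Ω

Required fraction k = V_out/V_in = 0.6557.
R2 = R1 · 0.6557/(1 − 0.6557) = 20.94 Ω.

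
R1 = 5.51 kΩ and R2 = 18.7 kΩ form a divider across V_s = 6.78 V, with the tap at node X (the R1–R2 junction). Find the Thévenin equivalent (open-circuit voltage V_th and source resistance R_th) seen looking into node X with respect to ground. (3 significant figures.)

V_th ≈ 5.24 V, R_th ≈ 4.26 kΩ

With X open, the divider is unloaded: V_th = 6.78 × 18.7/24.21 = 5.237 V.
Looking into X with the source shorted: R_th = R1·R2/(R1+R2) = 5.510 × 18.7/24.21 = 4.256 kΩ.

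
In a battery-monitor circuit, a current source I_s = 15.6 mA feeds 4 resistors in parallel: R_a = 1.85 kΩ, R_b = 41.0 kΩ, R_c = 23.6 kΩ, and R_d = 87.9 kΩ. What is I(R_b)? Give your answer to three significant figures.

I ≈ 0.615 mA

Conductances: ΣG = 1/1.85 + 1/41.0 + 1/23.6 + 1/87.9 = 0.6187 (1/kΩ).
Current divider: I(R_b) = I_s · G_k/ΣG = 15.6 × (0.02439/0.6187) = 15.6 × 0.03942 = 0.6150 mA.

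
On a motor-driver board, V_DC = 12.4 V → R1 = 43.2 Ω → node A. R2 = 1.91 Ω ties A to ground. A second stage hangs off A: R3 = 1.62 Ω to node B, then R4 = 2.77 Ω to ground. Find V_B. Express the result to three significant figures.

V_B ≈ 0.234 V

Looking into the second stage from A: R3 + R4 = 4.390 Ω appears in parallel with R2.
R2 ‖ (R3+R4) = 1.331 Ω.
So V_A = 12.4 × 0.02989 = 0.3706 V.
Then the unloaded second divider: V_B = V_A × R4/(R3+R4) = 0.3706 × 0.6310 = 0.2338 V.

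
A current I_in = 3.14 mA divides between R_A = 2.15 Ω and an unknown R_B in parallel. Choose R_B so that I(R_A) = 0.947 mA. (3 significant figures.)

The fraction through R_A equals R_B/(R_A+R_B).
0.947/3.14 = R_B/(R_A + R_B) → R_B = R_A · (0.3016)/(1 − 0.3016) = 2.15 × 0.4318 = 0.9284 Ω.

R_B ≈ 0.928 Ω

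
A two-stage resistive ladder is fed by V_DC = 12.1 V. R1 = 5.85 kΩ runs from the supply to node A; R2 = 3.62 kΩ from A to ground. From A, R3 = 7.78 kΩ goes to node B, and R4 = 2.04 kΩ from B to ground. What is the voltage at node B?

V_B ≈ 0.783 V

The second stage (R3 + R4 = 9.820 kΩ) loads node A in parallel with R2.
Effective lower resistance at A: R2 ‖ 9.820 = 2.645 kΩ.
First divider: V_A = V_DC · 2.645/(5.85 + 2.645) = 3.767 V.
Stage 2 is unloaded, so V_B = V_A · R4/(R3+R4) = 3.767 × 2.04/9.820 = 0.7826 V.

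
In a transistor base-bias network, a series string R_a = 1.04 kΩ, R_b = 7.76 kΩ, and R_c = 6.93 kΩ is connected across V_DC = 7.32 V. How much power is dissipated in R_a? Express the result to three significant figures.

ΣR = 15.73 kΩ → I = 7.32/15.73 = 0.4654 mA.
V(R_a) = I·R = 0.4840 V; P = V·I = 0.4840 × 0.4654 = 0.2252 mW.

P ≈ 0.225 mW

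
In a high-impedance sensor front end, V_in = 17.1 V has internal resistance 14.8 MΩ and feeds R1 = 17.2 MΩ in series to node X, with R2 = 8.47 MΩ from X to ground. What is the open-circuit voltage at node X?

R1' = 14.8 + 17.2 = 32.00 MΩ (source resistance + R1).
V_th is the unloaded tap voltage: V_in · R2/(R1'+R2) = 17.1 × 0.2093 = 3.579 V.

V_th ≈ 3.58 V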